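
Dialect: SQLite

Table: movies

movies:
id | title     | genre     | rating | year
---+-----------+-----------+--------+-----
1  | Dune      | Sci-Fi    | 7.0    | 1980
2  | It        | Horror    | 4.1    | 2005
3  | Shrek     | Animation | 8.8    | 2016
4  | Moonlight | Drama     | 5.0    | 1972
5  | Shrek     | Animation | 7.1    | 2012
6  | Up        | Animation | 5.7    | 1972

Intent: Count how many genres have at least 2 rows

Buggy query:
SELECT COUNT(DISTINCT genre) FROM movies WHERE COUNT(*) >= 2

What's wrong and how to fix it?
Bug: COUNT(*) cannot appear in WHERE; the per-group count doesn't exist yet

Fix: Group first with HAVING COUNT(*) >= 2, then COUNT the resulting groups

Corrected query:
SELECT COUNT(*) FROM (SELECT genre FROM movies GROUP BY genre HAVING COUNT(*) >= 2)

Result:
COUNT(*)
--------
1       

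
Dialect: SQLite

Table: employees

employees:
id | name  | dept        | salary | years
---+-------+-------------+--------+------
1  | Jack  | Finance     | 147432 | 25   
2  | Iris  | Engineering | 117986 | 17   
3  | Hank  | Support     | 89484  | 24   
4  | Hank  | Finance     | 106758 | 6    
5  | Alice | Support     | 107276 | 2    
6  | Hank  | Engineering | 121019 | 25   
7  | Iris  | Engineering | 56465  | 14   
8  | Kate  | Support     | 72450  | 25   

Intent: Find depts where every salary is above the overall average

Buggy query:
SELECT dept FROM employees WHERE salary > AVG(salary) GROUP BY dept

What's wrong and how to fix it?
Bug: WHERE evaluates per row before aggregation, so AVG() is unavailable

Fix: Compute the overall average in a scalar subquery and compare each group's MIN against it in HAVING

Corrected query:
SELECT dept FROM employees GROUP BY dept HAVING MIN(salary) > (SELECT AVG(salary) FROM employees)

Result:
dept   
-------
Finance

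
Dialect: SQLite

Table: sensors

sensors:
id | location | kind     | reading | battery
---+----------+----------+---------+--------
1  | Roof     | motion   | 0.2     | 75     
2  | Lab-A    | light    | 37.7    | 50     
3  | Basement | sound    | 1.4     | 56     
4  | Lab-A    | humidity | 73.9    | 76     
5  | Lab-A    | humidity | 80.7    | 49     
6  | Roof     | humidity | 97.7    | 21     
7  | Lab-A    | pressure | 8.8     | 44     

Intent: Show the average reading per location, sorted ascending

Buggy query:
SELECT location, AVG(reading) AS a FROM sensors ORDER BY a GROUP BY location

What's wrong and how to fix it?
Bug: ORDER BY appears before GROUP BY; SQL clause order requires GROUP BY first

Fix: Move ORDER BY to the end, after GROUP BY

Corrected query:
SELECT location, AVG(reading) AS a FROM sensors GROUP BY location ORDER BY a

Result:
location | a     
---------+-------
Basement | 1.4   
Roof     | 48.95 
Lab-A    | 50.275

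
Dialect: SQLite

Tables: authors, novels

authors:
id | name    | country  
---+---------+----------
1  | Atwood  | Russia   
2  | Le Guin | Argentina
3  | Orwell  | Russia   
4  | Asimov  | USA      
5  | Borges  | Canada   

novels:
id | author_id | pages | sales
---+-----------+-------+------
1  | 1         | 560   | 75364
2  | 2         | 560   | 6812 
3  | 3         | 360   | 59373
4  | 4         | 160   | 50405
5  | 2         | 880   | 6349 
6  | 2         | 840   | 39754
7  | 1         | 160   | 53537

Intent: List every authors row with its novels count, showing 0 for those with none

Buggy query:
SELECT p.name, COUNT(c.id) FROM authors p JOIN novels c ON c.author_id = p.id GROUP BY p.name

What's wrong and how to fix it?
Bug: INNER JOIN drops authors rows that have no matching novels rows

Fix: Use LEFT JOIN so parents without children still appear (COUNT(c.id) gives 0)

Corrected query:
SELECT p.name, COUNT(c.id) FROM authors p LEFT JOIN novels c ON c.author_id = p.id GROUP BY p.name

Result:
name    | COUNT(c.id)
--------+------------
Asimov  | 1          
Atwood  | 2          
Borges  | 0          
Le Guin | 3          
Orwell  | 1          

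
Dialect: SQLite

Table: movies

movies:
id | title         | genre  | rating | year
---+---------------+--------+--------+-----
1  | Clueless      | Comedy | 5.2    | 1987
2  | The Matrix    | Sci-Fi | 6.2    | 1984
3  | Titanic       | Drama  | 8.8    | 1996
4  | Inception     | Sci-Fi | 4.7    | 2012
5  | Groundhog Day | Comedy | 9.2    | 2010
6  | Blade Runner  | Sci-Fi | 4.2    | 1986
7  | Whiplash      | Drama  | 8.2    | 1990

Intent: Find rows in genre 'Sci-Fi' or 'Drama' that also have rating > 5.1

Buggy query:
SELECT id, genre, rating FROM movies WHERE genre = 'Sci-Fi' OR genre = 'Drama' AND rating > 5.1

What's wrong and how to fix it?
Bug: AND binds tighter than OR, so this parses as genre = 'Sci-Fi' OR (genre = 'Drama' AND rating > 5.1)

Fix: Add parentheses around the OR so the AND applies to both alternatives

Corrected query:
SELECT id, genre, rating FROM movies WHERE (genre = 'Sci-Fi' OR genre = 'Drama') AND rating > 5.1

Result:
id | genre  | rating
---+--------+-------
2  | Sci-Fi | 6.2   
3  | Drama  | 8.8   
7  | Drama  | 8.2   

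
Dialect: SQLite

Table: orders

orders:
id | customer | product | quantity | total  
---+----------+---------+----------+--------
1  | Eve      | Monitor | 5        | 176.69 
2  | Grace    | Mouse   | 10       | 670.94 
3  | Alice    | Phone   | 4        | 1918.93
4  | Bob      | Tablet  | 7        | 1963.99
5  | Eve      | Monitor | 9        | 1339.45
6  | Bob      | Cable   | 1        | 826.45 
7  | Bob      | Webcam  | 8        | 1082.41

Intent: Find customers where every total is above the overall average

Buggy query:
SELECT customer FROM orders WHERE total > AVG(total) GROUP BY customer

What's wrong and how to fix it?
Bug: WHERE evaluates per row before aggregation, so AVG() is unavailable

Fix: Compute the overall average in a scalar subquery and compare each group's MIN against it in HAVING

Corrected query:
SELECT customer FROM orders GROUP BY customer HAVING MIN(total) > (SELECT AVG(total) FROM orders)

Result:
customer
--------
Alice   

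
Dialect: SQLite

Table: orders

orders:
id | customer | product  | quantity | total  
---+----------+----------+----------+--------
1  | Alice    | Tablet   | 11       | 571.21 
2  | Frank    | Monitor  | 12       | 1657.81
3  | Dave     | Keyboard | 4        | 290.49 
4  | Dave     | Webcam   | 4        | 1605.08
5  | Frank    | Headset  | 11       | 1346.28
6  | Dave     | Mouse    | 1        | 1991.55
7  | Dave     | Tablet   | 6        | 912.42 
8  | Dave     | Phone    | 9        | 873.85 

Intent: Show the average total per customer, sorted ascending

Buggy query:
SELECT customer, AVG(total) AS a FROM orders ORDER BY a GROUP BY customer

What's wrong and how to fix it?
Bug: ORDER BY appears before GROUP BY; SQL clause order requires GROUP BY first

Fix: Move ORDER BY to the end, after GROUP BY

Corrected query:
SELECT customer, AVG(total) AS a FROM orders GROUP BY customer ORDER BY a

Result:
customer | a       
---------+---------
Alice    | 571.21  
Dave     | 1134.678
Frank    | 1502.045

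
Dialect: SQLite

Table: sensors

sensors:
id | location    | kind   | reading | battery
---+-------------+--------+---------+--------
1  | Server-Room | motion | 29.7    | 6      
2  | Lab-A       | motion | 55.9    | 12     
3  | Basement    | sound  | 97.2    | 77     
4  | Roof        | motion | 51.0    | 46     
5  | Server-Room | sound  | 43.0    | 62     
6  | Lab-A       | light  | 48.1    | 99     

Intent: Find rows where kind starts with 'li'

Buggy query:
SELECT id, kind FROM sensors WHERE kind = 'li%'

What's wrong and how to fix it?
Bug: '=' compares the literal string including the % character; pattern matching needs LIKE

Fix: Replace '=' with LIKE so 'li%' is treated as a pattern

Corrected query:
SELECT id, kind FROM sensors WHERE kind LIKE 'li%'

Result:
id | kind 
---+------
6  | light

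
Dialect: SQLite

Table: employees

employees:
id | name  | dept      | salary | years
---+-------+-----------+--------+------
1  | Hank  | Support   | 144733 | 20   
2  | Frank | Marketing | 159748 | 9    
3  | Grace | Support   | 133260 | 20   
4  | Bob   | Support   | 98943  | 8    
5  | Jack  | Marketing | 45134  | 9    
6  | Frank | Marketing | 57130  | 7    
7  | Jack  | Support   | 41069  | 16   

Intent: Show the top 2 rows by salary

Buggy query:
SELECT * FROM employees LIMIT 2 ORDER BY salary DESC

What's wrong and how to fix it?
Bug: LIMIT must come after ORDER BY

Fix: Swap the clauses: ORDER BY first, then LIMIT

Corrected query:
SELECT * FROM employees ORDER BY salary DESC LIMIT 2

Result:
id | name  | dept      | salary | years
---+-------+-----------+--------+------
2  | Frank | Marketing | 159748 | 9    
1  | Hank  | Support   | 144733 | 20   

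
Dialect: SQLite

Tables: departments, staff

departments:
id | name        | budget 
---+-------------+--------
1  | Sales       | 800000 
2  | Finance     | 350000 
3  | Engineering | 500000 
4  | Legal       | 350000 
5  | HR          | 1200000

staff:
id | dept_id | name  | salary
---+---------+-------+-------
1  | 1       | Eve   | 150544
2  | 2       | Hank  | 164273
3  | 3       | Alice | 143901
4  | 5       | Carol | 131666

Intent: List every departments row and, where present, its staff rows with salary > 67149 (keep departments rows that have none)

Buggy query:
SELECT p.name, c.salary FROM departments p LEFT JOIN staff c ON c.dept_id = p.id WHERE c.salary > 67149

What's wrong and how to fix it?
Bug: A WHERE condition on the right-hand table after LEFT JOIN drops unmatched parents

Fix: Put 'c.salary > 67149' in the JOIN's ON clause instead of WHERE

Corrected query:
SELECT p.name, c.salary FROM departments p LEFT JOIN staff c ON c.dept_id = p.id AND c.salary > 67149

Result:
name        | salary
------------+-------
Sales       | 150544
Finance     | 164273
Engineering | 143901
Legal       | NULL  
HR          | 131666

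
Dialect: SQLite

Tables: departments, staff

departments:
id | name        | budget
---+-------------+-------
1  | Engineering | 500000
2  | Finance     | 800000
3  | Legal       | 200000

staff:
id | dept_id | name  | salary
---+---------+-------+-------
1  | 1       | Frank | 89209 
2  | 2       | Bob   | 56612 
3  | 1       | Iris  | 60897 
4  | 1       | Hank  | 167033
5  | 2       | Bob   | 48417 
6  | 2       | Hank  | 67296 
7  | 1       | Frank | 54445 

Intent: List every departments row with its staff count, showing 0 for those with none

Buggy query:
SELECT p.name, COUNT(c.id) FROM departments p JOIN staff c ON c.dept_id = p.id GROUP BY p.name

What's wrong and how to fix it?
Bug: INNER JOIN drops departments rows that have no matching staff rows

Fix: Use LEFT JOIN so parents without children still appear (COUNT(c.id) gives 0)

Corrected query:
SELECT p.name, COUNT(c.id) FROM departments p LEFT JOIN staff c ON c.dept_id = p.id GROUP BY p.name

Result:
name        | COUNT(c.id)
------------+------------
Engineering | 4          
Finance     | 3          
Legal       | 0          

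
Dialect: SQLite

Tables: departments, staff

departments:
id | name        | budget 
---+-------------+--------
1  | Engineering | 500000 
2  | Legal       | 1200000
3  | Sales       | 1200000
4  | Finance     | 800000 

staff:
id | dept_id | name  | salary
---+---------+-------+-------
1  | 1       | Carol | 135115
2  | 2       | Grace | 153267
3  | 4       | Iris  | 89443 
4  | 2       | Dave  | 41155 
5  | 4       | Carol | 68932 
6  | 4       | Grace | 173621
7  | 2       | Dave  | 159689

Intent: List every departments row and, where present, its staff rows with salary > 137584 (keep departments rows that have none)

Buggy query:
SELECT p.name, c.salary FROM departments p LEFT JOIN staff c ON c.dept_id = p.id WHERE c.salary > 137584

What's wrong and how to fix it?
Bug: Filtering c.salary in WHERE discards the NULL rows produced by LEFT JOIN, turning it into an inner join

Fix: Move the right-table condition into the ON clause so unmatched parents are kept

Corrected query:
SELECT p.name, c.salary FROM departments p LEFT JOIN staff c ON c.dept_id = p.id AND c.salary > 137584

Result:
name        | salary
------------+-------
Engineering | NULL  
Legal       | 153267
Legal       | 159689
Sales       | NULL  
Finance     | 173621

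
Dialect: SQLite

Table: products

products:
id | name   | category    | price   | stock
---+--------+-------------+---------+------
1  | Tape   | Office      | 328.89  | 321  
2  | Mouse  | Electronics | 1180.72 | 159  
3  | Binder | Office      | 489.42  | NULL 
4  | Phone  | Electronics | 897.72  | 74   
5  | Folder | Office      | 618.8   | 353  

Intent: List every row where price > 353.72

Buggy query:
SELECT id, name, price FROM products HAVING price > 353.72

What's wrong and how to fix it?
Bug: This is a non-aggregate query (no GROUP BY, no aggregates), so in SQLite the HAVING clause is invalid here; a row-level condition belongs in WHERE

Fix: Replace HAVING with WHERE since the condition applies to individual rows

Corrected query:
SELECT id, name, price FROM products WHERE price > 353.72

Result:
id | name   | price  
---+--------+--------
2  | Mouse  | 1180.72
3  | Binder | 489.42 
4  | Phone  | 897.72 
5  | Folder | 618.8  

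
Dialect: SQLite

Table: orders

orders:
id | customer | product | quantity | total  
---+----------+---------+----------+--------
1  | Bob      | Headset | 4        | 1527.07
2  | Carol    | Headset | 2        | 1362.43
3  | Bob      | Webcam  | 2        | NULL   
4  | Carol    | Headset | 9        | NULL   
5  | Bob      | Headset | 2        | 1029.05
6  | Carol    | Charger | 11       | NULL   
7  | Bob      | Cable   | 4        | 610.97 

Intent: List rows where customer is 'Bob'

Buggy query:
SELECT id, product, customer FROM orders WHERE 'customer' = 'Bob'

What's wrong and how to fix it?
Bug: 'customer' in single quotes is a string literal, not the column; the comparison is literal-vs-literal and never true

Fix: Reference the column as customer without single quotes

Corrected query:
SELECT id, product, customer FROM orders WHERE customer = 'Bob'

Result:
id | product | customer
---+---------+---------
1  | Headset | Bob     
3  | Webcam  | Bob     
5  | Headset | Bob     
7  | Cable   | Bob     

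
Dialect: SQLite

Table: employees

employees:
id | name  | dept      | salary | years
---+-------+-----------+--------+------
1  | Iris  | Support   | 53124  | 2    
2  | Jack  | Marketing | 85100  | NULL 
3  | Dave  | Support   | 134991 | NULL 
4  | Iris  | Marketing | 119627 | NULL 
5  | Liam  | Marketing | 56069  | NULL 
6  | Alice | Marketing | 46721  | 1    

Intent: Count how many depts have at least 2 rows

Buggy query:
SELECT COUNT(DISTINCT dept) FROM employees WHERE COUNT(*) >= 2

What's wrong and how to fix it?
Bug: COUNT(*) cannot appear in WHERE; the per-group count doesn't exist yet

Fix: Group first with HAVING COUNT(*) >= 2, then COUNT the resulting groups

Corrected query:
SELECT COUNT(*) FROM (SELECT dept FROM employees GROUP BY dept HAVING COUNT(*) >= 2)

Result:
COUNT(*)
--------
2       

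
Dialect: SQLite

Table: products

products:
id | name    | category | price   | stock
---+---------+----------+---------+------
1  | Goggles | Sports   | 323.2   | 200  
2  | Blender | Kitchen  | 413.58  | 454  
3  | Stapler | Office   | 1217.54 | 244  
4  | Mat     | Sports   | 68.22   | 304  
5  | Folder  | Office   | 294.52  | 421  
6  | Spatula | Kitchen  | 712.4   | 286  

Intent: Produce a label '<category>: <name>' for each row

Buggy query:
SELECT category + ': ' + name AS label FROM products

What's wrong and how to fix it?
Bug: SQLite uses || for string concatenation; + coerces text to numbers (yielding 0)

Fix: Replace + with || to concatenate text

Corrected query:
SELECT category || ': ' || name AS label FROM products

Result:
label           
----------------
Sports: Goggles 
Kitchen: Blender
Office: Stapler 
Sports: Mat     
Office: Folder  
Kitchen: Spatula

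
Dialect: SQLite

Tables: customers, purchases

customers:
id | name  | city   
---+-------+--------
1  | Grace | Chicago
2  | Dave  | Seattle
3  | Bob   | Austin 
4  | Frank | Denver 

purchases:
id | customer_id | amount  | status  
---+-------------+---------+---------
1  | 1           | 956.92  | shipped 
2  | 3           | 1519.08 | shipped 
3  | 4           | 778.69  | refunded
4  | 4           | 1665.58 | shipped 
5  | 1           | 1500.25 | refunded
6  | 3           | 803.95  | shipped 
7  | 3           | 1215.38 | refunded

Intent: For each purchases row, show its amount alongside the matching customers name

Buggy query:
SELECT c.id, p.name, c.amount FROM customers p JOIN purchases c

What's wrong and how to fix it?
Bug: JOIN with no ON clause produces a cartesian product; every purchases row pairs with every customers row

Fix: Specify the join condition linking the foreign key to the parent id

Corrected query:
SELECT c.id, p.name, c.amount FROM customers p JOIN purchases c ON c.customer_id = p.id

Result:
id | name  | amount 
---+-------+--------
1  | Grace | 956.92 
2  | Bob   | 1519.08
3  | Frank | 778.69 
4  | Frank | 1665.58
5  | Grace | 1500.25
6  | Bob   | 803.95 
7  | Bob   | 1215.38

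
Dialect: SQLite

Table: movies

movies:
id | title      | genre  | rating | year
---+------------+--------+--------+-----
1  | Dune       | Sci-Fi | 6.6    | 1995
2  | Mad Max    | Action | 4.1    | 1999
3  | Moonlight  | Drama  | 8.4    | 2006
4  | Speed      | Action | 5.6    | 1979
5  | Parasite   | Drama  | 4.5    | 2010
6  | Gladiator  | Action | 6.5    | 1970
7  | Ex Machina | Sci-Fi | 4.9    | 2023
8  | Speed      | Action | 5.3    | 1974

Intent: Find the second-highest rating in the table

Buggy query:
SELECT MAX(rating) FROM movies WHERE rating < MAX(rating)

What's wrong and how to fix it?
Bug: MAX(rating) on the right of the comparison is an aggregate-in-WHERE error

Fix: Compute the overall MAX in a subquery, then take MAX of rows below it

Corrected query:
SELECT MAX(rating) FROM movies WHERE rating < (SELECT MAX(rating) FROM movies)

Result:
MAX(rating)
-----------
6.6        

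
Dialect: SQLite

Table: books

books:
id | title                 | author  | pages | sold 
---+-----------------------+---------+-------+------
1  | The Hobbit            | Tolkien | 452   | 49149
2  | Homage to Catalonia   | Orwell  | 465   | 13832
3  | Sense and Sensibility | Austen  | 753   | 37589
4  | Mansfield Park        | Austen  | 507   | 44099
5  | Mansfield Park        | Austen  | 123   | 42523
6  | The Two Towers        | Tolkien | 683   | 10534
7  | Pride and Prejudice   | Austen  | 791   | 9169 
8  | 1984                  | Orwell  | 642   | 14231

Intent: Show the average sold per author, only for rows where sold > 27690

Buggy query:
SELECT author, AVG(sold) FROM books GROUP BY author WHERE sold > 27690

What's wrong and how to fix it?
Bug: WHERE cannot follow GROUP BY

Fix: Place WHERE between FROM and GROUP BY

Corrected query:
SELECT author, AVG(sold) FROM books WHERE sold > 27690 GROUP BY author

Result:
author  | AVG(sold)   
--------+-------------
Austen  | 41403.666667
Tolkien | 49149       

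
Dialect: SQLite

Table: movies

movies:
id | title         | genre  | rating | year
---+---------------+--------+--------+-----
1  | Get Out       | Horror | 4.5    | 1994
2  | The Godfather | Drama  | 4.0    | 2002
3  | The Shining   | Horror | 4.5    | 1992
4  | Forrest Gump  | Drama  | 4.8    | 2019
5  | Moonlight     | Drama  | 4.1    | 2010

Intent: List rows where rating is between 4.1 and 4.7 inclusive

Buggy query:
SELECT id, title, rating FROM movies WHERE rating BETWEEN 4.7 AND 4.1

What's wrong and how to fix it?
Bug: BETWEEN expects the lower bound first; with 4.7 AND 4.1 the range is empty

Fix: Swap the bounds so the smaller value comes first

Corrected query:
SELECT id, title, rating FROM movies WHERE rating BETWEEN 4.1 AND 4.7

Result:
id | title       | rating
---+-------------+-------
1  | Get Out     | 4.5   
3  | The Shining | 4.5   
5  | Moonlight   | 4.1   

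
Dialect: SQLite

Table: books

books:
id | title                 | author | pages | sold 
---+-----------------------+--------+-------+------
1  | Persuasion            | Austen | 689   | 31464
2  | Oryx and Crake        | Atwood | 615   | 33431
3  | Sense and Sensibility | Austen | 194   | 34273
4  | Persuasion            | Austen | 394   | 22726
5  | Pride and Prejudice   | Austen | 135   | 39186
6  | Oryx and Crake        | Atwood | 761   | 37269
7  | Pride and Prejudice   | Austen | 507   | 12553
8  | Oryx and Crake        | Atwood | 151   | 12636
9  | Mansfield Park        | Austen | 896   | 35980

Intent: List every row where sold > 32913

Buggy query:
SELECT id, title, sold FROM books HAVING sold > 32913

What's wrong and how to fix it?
Bug: HAVING filters the output of aggregation, but this query has no GROUP BY and no aggregate functions, so SQLite rejects it (HAVING clause on a non-aggregate query); the condition here is per row

Fix: Replace HAVING with WHERE since the condition applies to individual rows

Corrected query:
SELECT id, title, sold FROM books WHERE sold > 32913

Result:
id | title                 | sold 
---+-----------------------+------
2  | Oryx and Crake        | 33431
3  | Sense and Sensibility | 34273
5  | Pride and Prejudice   | 39186
6  | Oryx and Crake        | 37269
9  | Mansfield Park        | 35980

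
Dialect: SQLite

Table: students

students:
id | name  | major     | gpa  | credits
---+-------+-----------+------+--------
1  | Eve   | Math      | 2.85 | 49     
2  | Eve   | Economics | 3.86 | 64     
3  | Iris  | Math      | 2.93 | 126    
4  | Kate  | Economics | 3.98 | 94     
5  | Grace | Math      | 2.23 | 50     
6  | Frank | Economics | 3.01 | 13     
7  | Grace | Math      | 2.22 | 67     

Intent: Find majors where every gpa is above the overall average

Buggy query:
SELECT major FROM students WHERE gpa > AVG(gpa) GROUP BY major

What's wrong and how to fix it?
Bug: WHERE evaluates per row before aggregation, so AVG() is unavailable

Fix: Compute the overall average in a scalar subquery and compare each group's MIN against it in HAVING

Corrected query:
SELECT major FROM students GROUP BY major HAVING MIN(gpa) > (SELECT AVG(gpa) FROM students)

Result:
(no rows)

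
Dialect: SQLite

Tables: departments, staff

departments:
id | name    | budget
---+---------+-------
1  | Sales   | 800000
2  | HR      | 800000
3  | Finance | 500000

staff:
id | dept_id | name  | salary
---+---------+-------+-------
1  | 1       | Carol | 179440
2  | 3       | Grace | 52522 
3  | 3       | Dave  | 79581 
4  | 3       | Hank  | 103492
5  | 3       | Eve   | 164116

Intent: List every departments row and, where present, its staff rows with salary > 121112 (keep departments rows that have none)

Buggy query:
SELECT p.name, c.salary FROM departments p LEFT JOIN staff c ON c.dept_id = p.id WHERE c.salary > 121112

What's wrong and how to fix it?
Bug: A WHERE condition on the right-hand table after LEFT JOIN drops unmatched parents

Fix: Put 'c.salary > 121112' in the JOIN's ON clause instead of WHERE

Corrected query:
SELECT p.name, c.salary FROM departments p LEFT JOIN staff c ON c.dept_id = p.id AND c.salary > 121112

Result:
name    | salary
--------+-------
Sales   | 179440
HR      | NULL  
Finance | 164116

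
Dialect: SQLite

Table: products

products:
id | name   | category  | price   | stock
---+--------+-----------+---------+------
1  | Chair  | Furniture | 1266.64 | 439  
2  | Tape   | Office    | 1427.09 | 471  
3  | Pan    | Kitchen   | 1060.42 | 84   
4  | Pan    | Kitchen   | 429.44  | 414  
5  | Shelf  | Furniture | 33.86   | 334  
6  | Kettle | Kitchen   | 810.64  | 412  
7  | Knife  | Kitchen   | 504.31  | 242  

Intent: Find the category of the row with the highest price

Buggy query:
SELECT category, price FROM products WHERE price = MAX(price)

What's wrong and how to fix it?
Bug: MAX(price) is an aggregate and cannot be used directly in WHERE

Fix: Use a subquery: WHERE price = (SELECT MAX(price) FROM products)

Corrected query:
SELECT category, price FROM products WHERE price = (SELECT MAX(price) FROM products)

Result:
category | price  
---------+--------
Office   | 1427.09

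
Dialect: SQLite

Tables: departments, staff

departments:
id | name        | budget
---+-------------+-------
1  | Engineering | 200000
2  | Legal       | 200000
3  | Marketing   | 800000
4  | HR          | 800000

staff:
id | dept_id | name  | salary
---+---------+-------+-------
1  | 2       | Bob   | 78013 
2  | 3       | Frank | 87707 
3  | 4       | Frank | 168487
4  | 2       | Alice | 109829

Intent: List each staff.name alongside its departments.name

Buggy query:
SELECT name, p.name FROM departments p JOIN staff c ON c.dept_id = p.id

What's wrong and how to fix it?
Bug: Both tables have a 'name' column; the unqualified reference is ambiguous

Fix: Prefix ambiguous columns with the table alias

Corrected query:
SELECT c.name, p.name FROM departments p JOIN staff c ON c.dept_id = p.id

Result:
name  | name     
------+----------
Bob   | Legal    
Frank | Marketing
Frank | HR       
Alice | Legal    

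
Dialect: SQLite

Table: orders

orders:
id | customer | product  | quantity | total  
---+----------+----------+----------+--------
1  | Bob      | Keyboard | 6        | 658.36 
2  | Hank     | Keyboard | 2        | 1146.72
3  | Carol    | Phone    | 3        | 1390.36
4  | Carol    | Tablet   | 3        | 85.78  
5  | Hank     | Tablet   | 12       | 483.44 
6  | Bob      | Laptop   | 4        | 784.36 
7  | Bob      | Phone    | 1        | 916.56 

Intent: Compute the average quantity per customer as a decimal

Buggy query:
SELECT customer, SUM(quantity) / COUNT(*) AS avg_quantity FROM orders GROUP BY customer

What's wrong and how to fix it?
Bug: Both operands are integers, so '/' performs integer division and truncates

Fix: Cast one side to REAL so the division keeps the fractional part

Corrected query:
SELECT customer, SUM(quantity) * 1.0 / COUNT(*) AS avg_quantity FROM orders GROUP BY customer

Result:
customer | avg_quantity
---------+-------------
Bob      | 3.666667    
Carol    | 3           
Hank     | 7           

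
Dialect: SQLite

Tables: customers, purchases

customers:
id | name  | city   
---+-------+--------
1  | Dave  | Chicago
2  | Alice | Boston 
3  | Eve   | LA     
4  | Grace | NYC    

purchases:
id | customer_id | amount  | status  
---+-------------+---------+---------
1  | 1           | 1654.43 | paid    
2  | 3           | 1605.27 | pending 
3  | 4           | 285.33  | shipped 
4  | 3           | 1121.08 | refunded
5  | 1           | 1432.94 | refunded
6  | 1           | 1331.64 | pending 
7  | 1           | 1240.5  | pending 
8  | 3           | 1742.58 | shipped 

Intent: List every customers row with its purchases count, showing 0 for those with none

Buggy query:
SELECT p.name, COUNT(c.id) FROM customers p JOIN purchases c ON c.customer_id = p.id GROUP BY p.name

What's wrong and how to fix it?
Bug: INNER JOIN drops customers rows that have no matching purchases rows

Fix: Switch to LEFT JOIN to retain unmatched parent rows

Corrected query:
SELECT p.name, COUNT(c.id) FROM customers p LEFT JOIN purchases c ON c.customer_id = p.id GROUP BY p.name

Result:
name  | COUNT(c.id)
------+------------
Alice | 0          
Dave  | 4          
Eve   | 3          
Grace | 1          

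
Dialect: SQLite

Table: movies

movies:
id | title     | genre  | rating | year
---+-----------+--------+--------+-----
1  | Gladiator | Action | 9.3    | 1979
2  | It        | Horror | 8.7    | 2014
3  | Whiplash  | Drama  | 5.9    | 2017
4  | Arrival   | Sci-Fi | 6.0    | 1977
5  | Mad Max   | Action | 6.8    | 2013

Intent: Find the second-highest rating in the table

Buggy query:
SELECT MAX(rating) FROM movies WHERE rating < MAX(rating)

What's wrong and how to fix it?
Bug: The inner MAX is an aggregate inside WHERE, which is not allowed

Fix: Compute the overall MAX in a subquery, then take MAX of rows below it

Corrected query:
SELECT MAX(rating) FROM movies WHERE rating < (SELECT MAX(rating) FROM movies)

Result:
MAX(rating)
-----------
8.7        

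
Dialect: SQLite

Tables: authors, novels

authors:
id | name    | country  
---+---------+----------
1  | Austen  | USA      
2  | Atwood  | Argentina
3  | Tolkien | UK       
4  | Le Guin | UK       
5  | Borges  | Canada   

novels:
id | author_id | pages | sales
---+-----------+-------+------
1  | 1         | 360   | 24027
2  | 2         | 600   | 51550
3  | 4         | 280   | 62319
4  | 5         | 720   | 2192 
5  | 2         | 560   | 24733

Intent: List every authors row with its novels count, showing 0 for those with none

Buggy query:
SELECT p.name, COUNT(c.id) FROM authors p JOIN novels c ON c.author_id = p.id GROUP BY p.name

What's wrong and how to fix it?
Bug: INNER JOIN drops authors rows that have no matching novels rows

Fix: Switch to LEFT JOIN to retain unmatched parent rows

Corrected query:
SELECT p.name, COUNT(c.id) FROM authors p LEFT JOIN novels c ON c.author_id = p.id GROUP BY p.name

Result:
name    | COUNT(c.id)
--------+------------
Atwood  | 2          
Austen  | 1          
Borges  | 1          
Le Guin | 1          
Tolkien | 0          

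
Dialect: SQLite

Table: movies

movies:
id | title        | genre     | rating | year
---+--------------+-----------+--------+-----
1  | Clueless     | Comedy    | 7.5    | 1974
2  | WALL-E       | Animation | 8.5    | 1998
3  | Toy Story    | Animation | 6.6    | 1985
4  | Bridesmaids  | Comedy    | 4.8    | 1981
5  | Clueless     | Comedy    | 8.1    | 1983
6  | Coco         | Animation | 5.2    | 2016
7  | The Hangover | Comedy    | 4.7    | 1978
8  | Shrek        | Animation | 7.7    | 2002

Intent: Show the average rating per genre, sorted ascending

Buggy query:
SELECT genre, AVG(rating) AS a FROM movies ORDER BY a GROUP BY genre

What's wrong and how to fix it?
Bug: GROUP BY must precede ORDER BY

Fix: Move ORDER BY to the end, after GROUP BY

Corrected query:
SELECT genre, AVG(rating) AS a FROM movies GROUP BY genre ORDER BY a

Result:
genre     | a    
----------+------
Comedy    | 6.275
Animation | 7    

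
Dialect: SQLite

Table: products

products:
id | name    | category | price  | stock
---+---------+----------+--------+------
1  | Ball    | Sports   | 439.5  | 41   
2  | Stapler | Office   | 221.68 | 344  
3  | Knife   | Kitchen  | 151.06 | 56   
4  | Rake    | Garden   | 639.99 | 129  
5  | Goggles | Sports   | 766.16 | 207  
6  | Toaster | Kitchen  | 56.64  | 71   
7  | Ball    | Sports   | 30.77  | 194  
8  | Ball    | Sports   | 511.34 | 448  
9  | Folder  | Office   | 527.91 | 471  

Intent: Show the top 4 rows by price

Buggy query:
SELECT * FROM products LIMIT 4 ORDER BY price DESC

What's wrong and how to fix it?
Bug: ORDER BY cannot follow LIMIT; LIMIT is the final clause

Fix: Swap the clauses: ORDER BY first, then LIMIT

Corrected query:
SELECT * FROM products ORDER BY price DESC LIMIT 4

Result:
id | name    | category | price  | stock
---+---------+----------+--------+------
5  | Goggles | Sports   | 766.16 | 207  
4  | Rake    | Garden   | 639.99 | 129  
9  | Folder  | Office   | 527.91 | 471  
8  | Ball    | Sports   | 511.34 | 448  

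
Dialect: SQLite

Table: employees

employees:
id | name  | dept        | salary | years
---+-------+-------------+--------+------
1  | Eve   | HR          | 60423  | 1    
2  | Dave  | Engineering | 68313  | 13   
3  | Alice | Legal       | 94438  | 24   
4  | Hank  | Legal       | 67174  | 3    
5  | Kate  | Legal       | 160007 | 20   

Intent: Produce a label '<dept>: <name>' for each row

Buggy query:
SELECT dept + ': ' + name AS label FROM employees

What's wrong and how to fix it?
Bug: SQLite uses || for string concatenation; + coerces text to numbers (yielding 0)

Fix: Replace + with || to concatenate text

Corrected query:
SELECT dept || ': ' || name AS label FROM employees

Result:
label            
-----------------
HR: Eve          
Engineering: Dave
Legal: Alice     
Legal: Hank      
Legal: Kate      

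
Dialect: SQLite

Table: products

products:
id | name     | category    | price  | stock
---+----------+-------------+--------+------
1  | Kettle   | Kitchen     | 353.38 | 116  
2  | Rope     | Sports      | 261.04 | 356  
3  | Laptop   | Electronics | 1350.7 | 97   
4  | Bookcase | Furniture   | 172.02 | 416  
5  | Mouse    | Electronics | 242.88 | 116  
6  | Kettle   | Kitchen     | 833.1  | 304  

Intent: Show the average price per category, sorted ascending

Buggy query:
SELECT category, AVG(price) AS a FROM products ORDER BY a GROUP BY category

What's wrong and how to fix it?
Bug: GROUP BY must precede ORDER BY

Fix: Move ORDER BY to the end, after GROUP BY

Corrected query:
SELECT category, AVG(price) AS a FROM products GROUP BY category ORDER BY a

Result:
category    | a     
------------+-------
Furniture   | 172.02
Sports      | 261.04
Kitchen     | 593.24
Electronics | 796.79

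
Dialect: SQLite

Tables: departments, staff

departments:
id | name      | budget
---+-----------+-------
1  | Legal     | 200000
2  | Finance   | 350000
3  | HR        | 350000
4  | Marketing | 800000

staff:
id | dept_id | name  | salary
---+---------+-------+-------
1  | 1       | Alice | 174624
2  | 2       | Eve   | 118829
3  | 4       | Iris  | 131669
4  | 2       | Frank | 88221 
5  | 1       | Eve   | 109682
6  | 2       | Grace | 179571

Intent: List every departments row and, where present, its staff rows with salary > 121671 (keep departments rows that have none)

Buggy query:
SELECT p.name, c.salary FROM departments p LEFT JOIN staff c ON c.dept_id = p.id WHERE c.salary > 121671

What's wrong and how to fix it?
Bug: Filtering c.salary in WHERE discards the NULL rows produced by LEFT JOIN, turning it into an inner join

Fix: Move the right-table condition into the ON clause so unmatched parents are kept

Corrected query:
SELECT p.name, c.salary FROM departments p LEFT JOIN staff c ON c.dept_id = p.id AND c.salary > 121671

Result:
name      | salary
----------+-------
Legal     | 174624
Finance   | 179571
HR        | NULL  
Marketing | 131669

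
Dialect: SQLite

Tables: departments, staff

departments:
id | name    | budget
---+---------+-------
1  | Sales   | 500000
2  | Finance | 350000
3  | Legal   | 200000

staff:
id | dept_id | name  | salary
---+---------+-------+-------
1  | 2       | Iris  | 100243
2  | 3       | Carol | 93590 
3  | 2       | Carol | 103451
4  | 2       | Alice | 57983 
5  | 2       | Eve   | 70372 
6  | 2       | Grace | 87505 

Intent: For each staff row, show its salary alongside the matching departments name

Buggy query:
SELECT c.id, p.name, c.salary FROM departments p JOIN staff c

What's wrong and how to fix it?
Bug: JOIN with no ON clause produces a cartesian product; every staff row pairs with every departments row

Fix: Specify the join condition linking the foreign key to the parent id

Corrected query:
SELECT c.id, p.name, c.salary FROM departments p JOIN staff c ON c.dept_id = p.id

Result:
id | name    | salary
---+---------+-------
1  | Finance | 100243
2  | Legal   | 93590 
3  | Finance | 103451
4  | Finance | 57983 
5  | Finance | 70372 
6  | Finance | 87505 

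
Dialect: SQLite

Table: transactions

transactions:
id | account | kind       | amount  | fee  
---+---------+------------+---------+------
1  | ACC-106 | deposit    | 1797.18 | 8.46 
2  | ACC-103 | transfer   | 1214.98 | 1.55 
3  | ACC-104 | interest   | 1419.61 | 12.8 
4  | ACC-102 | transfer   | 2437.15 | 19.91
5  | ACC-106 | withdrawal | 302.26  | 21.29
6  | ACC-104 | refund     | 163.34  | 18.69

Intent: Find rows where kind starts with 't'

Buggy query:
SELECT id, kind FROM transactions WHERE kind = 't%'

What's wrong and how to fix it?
Bug: '=' compares the literal string including the % character; pattern matching needs LIKE

Fix: Use LIKE for wildcard pattern matching

Corrected query:
SELECT id, kind FROM transactions WHERE kind LIKE 't%'

Result:
id | kind    
---+---------
2  | transfer
4  | transfer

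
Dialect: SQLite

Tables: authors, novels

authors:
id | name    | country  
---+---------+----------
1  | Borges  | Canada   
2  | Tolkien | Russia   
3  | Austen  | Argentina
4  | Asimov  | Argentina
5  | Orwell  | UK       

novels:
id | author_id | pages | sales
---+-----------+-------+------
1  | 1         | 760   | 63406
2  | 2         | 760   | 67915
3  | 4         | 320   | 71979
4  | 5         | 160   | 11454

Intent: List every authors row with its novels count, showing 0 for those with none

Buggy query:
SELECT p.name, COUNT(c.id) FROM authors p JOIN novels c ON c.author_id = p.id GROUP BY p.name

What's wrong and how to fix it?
Bug: INNER JOIN drops authors rows that have no matching novels rows

Fix: Switch to LEFT JOIN to retain unmatched parent rows

Corrected query:
SELECT p.name, COUNT(c.id) FROM authors p LEFT JOIN novels c ON c.author_id = p.id GROUP BY p.name

Result:
name    | COUNT(c.id)
--------+------------
Asimov  | 1          
Austen  | 0          
Borges  | 1          
Orwell  | 1          
Tolkien | 1          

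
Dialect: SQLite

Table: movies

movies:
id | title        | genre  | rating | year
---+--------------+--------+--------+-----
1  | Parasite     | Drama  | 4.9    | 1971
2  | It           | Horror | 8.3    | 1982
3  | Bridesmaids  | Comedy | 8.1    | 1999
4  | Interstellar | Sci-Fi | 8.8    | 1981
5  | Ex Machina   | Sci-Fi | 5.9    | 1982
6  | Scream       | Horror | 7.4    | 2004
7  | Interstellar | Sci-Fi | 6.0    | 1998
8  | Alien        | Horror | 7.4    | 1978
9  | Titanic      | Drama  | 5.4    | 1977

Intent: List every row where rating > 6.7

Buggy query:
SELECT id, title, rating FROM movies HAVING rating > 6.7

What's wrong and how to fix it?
Bug: This is a non-aggregate query (no GROUP BY, no aggregates), so in SQLite the HAVING clause is invalid here; a row-level condition belongs in WHERE

Fix: Use WHERE for row-level filtering

Corrected query:
SELECT id, title, rating FROM movies WHERE rating > 6.7

Result:
id | title        | rating
---+--------------+-------
2  | It           | 8.3   
3  | Bridesmaids  | 8.1   
4  | Interstellar | 8.8   
6  | Scream       | 7.4   
8  | Alien        | 7.4   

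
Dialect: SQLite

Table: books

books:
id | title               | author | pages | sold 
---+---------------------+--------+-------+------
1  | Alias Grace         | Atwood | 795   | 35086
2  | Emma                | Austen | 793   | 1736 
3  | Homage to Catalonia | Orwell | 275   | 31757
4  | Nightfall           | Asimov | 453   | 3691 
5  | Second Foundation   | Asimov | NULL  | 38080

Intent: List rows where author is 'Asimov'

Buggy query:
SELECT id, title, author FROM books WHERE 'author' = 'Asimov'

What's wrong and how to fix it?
Bug: 'author' in single quotes is a string literal, not the column; the comparison is literal-vs-literal and never true

Fix: Remove the quotes around the column name (or use double quotes for an identifier)

Corrected query:
SELECT id, title, author FROM books WHERE author = 'Asimov'

Result:
id | title             | author
---+-------------------+-------
4  | Nightfall         | Asimov
5  | Second Foundation | Asimov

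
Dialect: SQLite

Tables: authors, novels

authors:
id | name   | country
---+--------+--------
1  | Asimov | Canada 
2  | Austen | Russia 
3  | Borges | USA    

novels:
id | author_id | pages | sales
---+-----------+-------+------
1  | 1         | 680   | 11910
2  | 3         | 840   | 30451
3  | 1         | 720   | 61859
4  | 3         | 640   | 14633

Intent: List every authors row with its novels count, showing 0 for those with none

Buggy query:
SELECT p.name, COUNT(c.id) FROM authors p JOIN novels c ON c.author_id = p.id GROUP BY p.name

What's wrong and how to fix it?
Bug: INNER JOIN drops authors rows that have no matching novels rows

Fix: Switch to LEFT JOIN to retain unmatched parent rows

Corrected query:
SELECT p.name, COUNT(c.id) FROM authors p LEFT JOIN novels c ON c.author_id = p.id GROUP BY p.name

Result:
name   | COUNT(c.id)
-------+------------
Asimov | 2          
Austen | 0          
Borges | 2          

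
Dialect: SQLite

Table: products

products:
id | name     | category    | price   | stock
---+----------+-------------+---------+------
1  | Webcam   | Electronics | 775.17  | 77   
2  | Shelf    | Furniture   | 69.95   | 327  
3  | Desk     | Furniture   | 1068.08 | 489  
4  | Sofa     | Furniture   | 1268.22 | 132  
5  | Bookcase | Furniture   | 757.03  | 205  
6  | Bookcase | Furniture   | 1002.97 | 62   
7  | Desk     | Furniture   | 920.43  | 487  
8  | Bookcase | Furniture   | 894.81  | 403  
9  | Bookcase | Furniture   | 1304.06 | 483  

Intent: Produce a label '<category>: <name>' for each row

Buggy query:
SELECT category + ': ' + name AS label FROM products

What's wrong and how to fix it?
Bug: '+' is numeric addition; on text columns SQLite converts them to 0 instead of concatenating

Fix: Replace + with || to concatenate text

Corrected query:
SELECT category || ': ' || name AS label FROM products

Result:
label              
-------------------
Electronics: Webcam
Furniture: Shelf   
Furniture: Desk    
Furniture: Sofa    
Furniture: Bookcase
Furniture: Bookcase
Furniture: Desk    
Furniture: Bookcase
Furniture: Bookcase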